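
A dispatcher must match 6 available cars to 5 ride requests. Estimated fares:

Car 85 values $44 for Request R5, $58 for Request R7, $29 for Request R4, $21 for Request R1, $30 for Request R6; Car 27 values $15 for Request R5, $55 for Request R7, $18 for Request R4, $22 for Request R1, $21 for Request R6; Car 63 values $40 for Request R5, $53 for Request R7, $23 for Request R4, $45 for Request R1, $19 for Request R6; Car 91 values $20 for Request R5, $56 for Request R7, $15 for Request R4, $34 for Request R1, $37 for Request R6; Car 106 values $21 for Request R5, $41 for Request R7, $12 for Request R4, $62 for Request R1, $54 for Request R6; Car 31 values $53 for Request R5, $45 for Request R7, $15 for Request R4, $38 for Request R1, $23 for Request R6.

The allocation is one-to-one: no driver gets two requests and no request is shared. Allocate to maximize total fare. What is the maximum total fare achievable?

Maximum total: $237

Optimal: Car 31→Request R5 ($53), Car 91→Request R7 ($56), Car 85→Request R4 ($29), Car 63→Request R1 ($45), Car 106→Request R6 ($54) — total 53+56+29+45+54 = $237.
Column-greedy (each request in turn goes to its best remaining driver) gives $233, worse by 4.
Next-best assignment: Car 31→Request R5, Car 27→Request R7, Car 85→Request R4, Car 63→Request R1, Car 106→Request R6 = $236.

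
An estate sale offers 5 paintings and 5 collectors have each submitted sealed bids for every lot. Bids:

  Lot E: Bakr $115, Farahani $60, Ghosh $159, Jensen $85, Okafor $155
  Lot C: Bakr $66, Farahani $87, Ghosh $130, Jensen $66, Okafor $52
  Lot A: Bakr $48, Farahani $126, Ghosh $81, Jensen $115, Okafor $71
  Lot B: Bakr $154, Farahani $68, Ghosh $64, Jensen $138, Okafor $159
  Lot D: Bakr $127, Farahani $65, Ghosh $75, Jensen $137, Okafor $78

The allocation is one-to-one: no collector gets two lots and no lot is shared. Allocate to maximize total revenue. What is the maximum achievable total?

Max total: $702

Optimal: Bakr→Lot B ($154), Farahani→Lot A ($126), Ghosh→Lot C ($130), Jensen→Lot D ($137), Okafor→Lot E ($155) — total 154+126+130+137+155 = $702.
Next-best assignment: Bakr→Lot D, Farahani→Lot A, Ghosh→Lot C, Jensen→Lot B, Okafor→Lot E = $676.
Swapping Jensen↔Ghosh (Jensen→Lot C $66, Ghosh→Lot D $75) loses 126.
Every other assignment is strictly worse.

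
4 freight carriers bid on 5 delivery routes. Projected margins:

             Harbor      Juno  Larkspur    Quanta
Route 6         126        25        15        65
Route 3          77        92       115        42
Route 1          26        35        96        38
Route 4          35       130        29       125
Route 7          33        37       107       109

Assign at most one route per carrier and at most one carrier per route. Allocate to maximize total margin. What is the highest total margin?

Max total: $480k

Optimal: Harbor→Route 6 ($126k), Juno→Route 4 ($130k), Larkspur→Route 3 ($115k), Quanta→Route 7 ($109k) — total 126+130+115+109 = $480k.
Column-greedy (each route in turn goes to its best remaining carrier) gives $409k, worse by 71.
No other one-to-one assignment exceeds $480k.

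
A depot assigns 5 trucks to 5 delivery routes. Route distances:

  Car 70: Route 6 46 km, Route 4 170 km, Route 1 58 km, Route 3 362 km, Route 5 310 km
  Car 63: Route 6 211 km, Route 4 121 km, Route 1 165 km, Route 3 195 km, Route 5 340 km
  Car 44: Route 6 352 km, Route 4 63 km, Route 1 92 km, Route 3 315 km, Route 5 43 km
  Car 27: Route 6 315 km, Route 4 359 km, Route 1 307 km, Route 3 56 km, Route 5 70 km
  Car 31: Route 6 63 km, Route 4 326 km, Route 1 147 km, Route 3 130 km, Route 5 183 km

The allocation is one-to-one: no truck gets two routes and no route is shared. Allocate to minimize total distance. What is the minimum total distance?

Min total: 341 km

This is the linear assignment problem.
Optimal: Car 70→Route 1 (58 km), Car 63→Route 4 (121 km), Car 44→Route 5 (43 km), Car 27→Route 3 (56 km), Car 31→Route 6 (63 km) — total 58+121+43+56+63 = 341 km.
Column-greedy (each route in turn goes to its cheapest remaining truck) gives 652 km, worse by 311.
Swapping Car 63↔Car 70 (Car 63→Route 1 165 km, Car 70→Route 4 170 km) adds 156.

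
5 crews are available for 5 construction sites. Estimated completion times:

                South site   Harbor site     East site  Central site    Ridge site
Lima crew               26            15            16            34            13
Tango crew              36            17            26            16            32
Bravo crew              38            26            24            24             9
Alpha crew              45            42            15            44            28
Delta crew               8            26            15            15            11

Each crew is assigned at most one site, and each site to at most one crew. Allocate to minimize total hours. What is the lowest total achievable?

Minimum total: 63 hours

Optimal: Lima crew→Harbor site (15 hours), Tango crew→Central site (16 hours), Bravo crew→Ridge site (9 hours), Alpha crew→East site (15 hours), Delta crew→South site (8 hours) — total 15+16+9+15+8 = 63 hours.
Row-greedy (each crew in turn takes its cheapest remaining site) gives 103 hours, worse by 40.
Next-best assignment: Lima crew→Ridge site, Tango crew→Harbor site, Bravo crew→Central site, Alpha crew→East site, Delta crew→South site = 77 hours.
Swapping Lima crew↔Alpha crew (Lima crew→East site 16 hours, Alpha crew→Harbor site 42 hours) adds 28.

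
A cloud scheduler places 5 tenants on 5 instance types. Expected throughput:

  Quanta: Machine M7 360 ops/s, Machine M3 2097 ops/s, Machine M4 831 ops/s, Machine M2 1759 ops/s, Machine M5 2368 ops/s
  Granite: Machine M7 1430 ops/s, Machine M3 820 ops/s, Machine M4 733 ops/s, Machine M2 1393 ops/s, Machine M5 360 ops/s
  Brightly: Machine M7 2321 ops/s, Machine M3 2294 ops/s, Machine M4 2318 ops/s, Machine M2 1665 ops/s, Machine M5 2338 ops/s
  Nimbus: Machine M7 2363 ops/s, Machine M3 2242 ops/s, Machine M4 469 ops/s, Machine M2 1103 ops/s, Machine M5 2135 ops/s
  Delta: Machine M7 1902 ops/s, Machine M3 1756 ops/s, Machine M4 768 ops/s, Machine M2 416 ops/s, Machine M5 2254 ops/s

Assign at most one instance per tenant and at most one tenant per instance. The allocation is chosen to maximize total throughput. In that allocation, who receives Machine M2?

Optimal: Quanta→Machine M3 (2097 ops/s), Granite→Machine M2 (1393 ops/s), Brightly→Machine M4 (2318 ops/s), Nimbus→Machine M7 (2363 ops/s), Delta→Machine M5 (2254 ops/s) — total 2097+1393+2318+2363+2254 = 10425 ops/s.
Row-greedy (each tenant in turn takes its best remaining instance) gives 8774 ops/s, worse by 1651.
Next-best assignment: Quanta→Machine M5, Granite→Machine M2, Brightly→Machine M4, Nimbus→Machine M3, Delta→Machine M7 = 10223 ops/s.
Checked against all permutations: 10425 ops/s is optimal.
Granite's own top instance is Machine M7 (1430 ops/s), but forcing Granite→Machine M7 and reassigning the rest optimally gives only 10003 ops/s — worse by 422.

Granite receives Machine M2.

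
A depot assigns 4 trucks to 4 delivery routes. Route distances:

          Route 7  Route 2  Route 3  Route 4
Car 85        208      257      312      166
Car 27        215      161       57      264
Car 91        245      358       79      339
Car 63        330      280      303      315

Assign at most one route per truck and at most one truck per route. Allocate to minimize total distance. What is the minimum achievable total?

Minimum total: 736 km

This is a one-to-one assignment (minimum-cost bipartite matching).
Optimal: Car 85→Route 4 (166 km), Car 27→Route 2 (161 km), Car 91→Route 3 (79 km), Car 63→Route 7 (330 km) — total 166+161+79+330 = 736 km.
Row-greedy (each truck in turn takes its cheapest remaining route) gives 748 km, worse by 12.
Next-best assignment: Car 85→Route 4, Car 27→Route 7, Car 91→Route 3, Car 63→Route 2 = 740 km.
Every other assignment is strictly worse.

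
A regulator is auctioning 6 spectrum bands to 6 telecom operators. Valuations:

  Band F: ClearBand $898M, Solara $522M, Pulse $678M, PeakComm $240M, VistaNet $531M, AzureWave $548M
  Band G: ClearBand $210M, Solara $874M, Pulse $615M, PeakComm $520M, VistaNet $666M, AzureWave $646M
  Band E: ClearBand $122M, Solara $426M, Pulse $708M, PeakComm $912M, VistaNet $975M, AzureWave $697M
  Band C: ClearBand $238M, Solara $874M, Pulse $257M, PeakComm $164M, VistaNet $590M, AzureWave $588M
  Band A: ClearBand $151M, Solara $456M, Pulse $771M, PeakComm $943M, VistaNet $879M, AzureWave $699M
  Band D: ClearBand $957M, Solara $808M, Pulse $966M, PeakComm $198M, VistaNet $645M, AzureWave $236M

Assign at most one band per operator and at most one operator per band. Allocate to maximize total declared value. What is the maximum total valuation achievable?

Maximum total: $5302M

Treat this as an assignment problem: match each operator to one band.
Optimal: ClearBand→Band F ($898M), Solara→Band C ($874M), Pulse→Band D ($966M), PeakComm→Band A ($943M), VistaNet→Band E ($975M), AzureWave→Band G ($646M) — total 898+874+966+943+975+646 = $5302M.
Column-greedy (each band in turn goes to its best remaining operator) gives $5244M, worse by 58.
Next-best assignment: ClearBand→Band F, Solara→Band G, Pulse→Band D, PeakComm→Band A, VistaNet→Band E, AzureWave→Band C = $5244M.
Swapping PeakComm↔Pulse (PeakComm→Band D $198M, Pulse→Band A $771M) loses 940.
Every other assignment is strictly worse.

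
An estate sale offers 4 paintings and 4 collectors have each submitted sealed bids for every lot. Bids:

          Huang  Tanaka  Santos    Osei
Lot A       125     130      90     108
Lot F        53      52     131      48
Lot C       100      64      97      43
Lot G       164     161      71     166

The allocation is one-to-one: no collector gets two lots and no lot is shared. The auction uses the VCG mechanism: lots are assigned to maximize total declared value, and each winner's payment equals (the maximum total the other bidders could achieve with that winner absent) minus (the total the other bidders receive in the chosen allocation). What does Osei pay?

Osei pays $64.

Efficient allocation: Huang→Lot C ($100), Tanaka→Lot A ($130), Santos→Lot F ($131), Osei→Lot G ($166); total welfare W = $527.
Osei receives Lot G at value $166, so the others get W − 166 = $361.
Without Osei: best allocation of the remaining 3 bidders over all 4 lots is Huang→Lot G ($164), Tanaka→Lot A ($130), Santos→Lot F ($131), total $425.
VCG payment = (others' best without Osei) − (others' welfare with Osei) = 425 − 361 = $64.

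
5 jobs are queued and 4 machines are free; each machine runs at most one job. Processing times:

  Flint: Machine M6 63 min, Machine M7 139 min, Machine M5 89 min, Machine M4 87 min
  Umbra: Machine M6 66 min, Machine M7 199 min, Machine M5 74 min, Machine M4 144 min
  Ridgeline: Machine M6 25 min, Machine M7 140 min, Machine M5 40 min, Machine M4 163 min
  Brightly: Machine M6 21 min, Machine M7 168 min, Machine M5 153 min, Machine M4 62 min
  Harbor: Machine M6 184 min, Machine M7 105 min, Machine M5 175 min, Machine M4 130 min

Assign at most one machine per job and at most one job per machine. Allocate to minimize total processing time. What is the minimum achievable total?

Minimum total: 253 min

Optimal: Brightly→Machine M6 (21 min), Harbor→Machine M7 (105 min), Ridgeline→Machine M5 (40 min), Flint→Machine M4 (87 min) — total 21+105+40+87 = 253 min.
Row-greedy (each job in turn takes its cheapest remaining machine) gives 339 min, worse by 86.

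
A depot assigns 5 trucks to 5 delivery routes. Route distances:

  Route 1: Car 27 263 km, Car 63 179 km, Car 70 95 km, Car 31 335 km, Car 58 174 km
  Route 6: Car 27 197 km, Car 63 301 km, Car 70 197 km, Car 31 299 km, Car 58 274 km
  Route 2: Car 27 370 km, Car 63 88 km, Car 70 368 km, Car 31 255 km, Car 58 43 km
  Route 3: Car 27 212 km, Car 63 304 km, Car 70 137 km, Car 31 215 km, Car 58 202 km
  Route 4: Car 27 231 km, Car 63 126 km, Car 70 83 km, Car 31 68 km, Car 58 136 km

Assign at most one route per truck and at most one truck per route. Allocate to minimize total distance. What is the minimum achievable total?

Min total: 624 km

Optimal: Car 27→Route 6 (197 km), Car 63→Route 1 (179 km), Car 70→Route 3 (137 km), Car 31→Route 4 (68 km), Car 58→Route 2 (43 km) — total 197+179+137+68+43 = 624 km.
Column-greedy (each route in turn goes to its cheapest remaining truck) gives 676 km, worse by 52.
Next-best assignment: Car 27→Route 6, Car 63→Route 2, Car 70→Route 1, Car 31→Route 4, Car 58→Route 3 = 650 km.
Swapping Car 63↔Car 31 (Car 63→Route 4 126 km, Car 31→Route 1 335 km) adds 214.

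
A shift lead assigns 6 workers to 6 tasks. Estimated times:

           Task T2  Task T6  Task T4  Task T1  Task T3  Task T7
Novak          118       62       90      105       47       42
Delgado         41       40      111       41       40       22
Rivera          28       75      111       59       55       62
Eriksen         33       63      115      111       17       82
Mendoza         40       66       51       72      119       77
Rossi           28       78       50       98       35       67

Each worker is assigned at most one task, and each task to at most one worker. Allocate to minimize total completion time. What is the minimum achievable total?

Optimal: Novak→Task T7 (42 min), Delgado→Task T6 (40 min), Rivera→Task T1 (59 min), Eriksen→Task T3 (17 min), Mendoza→Task T4 (51 min), Rossi→Task T2 (28 min) — total 42+40+59+17+51+28 = 237 min.
Row-greedy (each worker in turn takes its cheapest remaining task) gives 276 min, worse by 39.

Min total: 237 min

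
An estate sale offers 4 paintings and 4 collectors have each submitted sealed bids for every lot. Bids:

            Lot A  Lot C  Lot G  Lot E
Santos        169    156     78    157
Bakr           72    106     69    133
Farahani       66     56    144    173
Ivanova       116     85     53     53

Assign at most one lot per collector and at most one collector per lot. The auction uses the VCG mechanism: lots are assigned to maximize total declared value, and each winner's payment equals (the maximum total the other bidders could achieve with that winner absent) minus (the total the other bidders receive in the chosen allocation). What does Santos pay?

Efficient allocation: Santos→Lot C ($156), Bakr→Lot E ($133), Farahani→Lot G ($144), Ivanova→Lot A ($116); total welfare W = $549.
Santos receives Lot C at value $156, so the others get W − 156 = $393.
Without Santos: best allocation of the remaining 3 bidders over all 4 lots is Bakr→Lot C ($106), Farahani→Lot E ($173), Ivanova→Lot A ($116), total $395.
VCG payment = (others' best without Santos) − (others' welfare with Santos) = 395 − 393 = $2.

Santos pays $2.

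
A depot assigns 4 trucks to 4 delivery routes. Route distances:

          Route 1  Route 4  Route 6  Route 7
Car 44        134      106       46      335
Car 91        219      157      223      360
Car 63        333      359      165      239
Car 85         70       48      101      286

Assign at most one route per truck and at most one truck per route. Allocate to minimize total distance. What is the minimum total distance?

Minimum total: 512 km

Optimal: Car 44→Route 6 (46 km), Car 91→Route 4 (157 km), Car 63→Route 7 (239 km), Car 85→Route 1 (70 km) — total 46+157+239+70 = 512 km.
Checked against all permutations: 512 km is optimal.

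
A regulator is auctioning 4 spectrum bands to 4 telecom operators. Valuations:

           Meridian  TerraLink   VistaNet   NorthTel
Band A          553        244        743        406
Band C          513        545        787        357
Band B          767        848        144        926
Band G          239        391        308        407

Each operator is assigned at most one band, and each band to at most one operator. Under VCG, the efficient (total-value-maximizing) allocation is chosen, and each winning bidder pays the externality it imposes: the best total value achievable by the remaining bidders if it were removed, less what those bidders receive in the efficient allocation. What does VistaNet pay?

Efficient allocation: Meridian→Band A ($553M), TerraLink→Band G ($391M), VistaNet→Band C ($787M), NorthTel→Band B ($926M); total welfare W = $2657M.
VistaNet receives Band C at value $787M, so the others get W − 787 = $1870M.
Without VistaNet: best allocation of the remaining 3 bidders over all 4 bands is Meridian→Band A ($553M), TerraLink→Band C ($545M), NorthTel→Band B ($926M), total $2024M.
VCG payment = (others' best without VistaNet) − (others' welfare with VistaNet) = 2024 − 1870 = $154M.

VistaNet pays $154M.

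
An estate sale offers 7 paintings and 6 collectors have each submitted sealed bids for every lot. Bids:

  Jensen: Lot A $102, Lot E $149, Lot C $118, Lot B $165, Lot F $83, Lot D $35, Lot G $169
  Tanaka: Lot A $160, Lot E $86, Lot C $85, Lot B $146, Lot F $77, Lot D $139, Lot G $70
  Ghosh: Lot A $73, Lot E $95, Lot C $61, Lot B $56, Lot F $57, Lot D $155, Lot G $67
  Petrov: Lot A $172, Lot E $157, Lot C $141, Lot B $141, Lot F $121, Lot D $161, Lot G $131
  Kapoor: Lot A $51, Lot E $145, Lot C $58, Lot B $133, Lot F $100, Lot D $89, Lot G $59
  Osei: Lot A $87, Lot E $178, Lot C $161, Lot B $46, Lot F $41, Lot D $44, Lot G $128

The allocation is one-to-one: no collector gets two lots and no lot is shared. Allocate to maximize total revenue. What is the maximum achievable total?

Optimal: Jensen→Lot G ($169), Tanaka→Lot B ($146), Ghosh→Lot D ($155), Petrov→Lot A ($172), Kapoor→Lot E ($145), Osei→Lot C ($161) — total 169+146+155+172+145+161 = $948.
Row-greedy (each collector in turn takes its best remaining lot) gives $935, worse by 13.
Every other assignment is strictly worse.

Max total: $948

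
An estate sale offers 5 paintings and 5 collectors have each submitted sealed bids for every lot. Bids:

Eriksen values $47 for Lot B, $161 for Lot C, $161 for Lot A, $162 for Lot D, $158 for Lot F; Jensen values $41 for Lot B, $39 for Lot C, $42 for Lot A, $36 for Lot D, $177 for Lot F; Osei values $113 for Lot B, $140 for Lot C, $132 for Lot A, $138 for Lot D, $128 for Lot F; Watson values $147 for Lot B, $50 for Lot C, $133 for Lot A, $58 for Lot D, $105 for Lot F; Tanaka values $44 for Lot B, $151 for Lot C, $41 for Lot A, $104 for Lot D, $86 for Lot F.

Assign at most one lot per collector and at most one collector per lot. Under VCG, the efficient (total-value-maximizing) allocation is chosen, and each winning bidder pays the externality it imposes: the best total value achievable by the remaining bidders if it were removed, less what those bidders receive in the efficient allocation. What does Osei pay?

Efficient allocation: Eriksen→Lot A ($161), Jensen→Lot F ($177), Osei→Lot D ($138), Watson→Lot B ($147), Tanaka→Lot C ($151); total welfare W = $774.
Osei receives Lot D at value $138, so the others get W − 138 = $636.
Without Osei: best allocation of the remaining 4 bidders over all 5 lots is Eriksen→Lot D ($162), Jensen→Lot F ($177), Watson→Lot B ($147), Tanaka→Lot C ($151), total $637.
VCG payment = (others' best without Osei) − (others' welfare with Osei) = 637 − 636 = $1.

Osei pays $1.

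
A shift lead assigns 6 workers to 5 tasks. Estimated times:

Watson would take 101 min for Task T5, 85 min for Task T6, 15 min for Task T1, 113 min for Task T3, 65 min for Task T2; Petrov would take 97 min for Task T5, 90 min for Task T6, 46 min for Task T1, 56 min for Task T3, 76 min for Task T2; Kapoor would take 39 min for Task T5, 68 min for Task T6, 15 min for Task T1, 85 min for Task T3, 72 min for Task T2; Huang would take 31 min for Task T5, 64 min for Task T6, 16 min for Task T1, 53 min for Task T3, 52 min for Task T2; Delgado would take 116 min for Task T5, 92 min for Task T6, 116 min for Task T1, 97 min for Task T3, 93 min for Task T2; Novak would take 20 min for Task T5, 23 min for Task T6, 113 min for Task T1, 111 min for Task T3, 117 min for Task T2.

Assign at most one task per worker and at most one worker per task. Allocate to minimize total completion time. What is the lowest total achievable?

Min total: 185 min

Treat this as an assignment problem: match each worker to one task.
Optimal: Kapoor→Task T5 (39 min), Novak→Task T6 (23 min), Watson→Task T1 (15 min), Petrov→Task T3 (56 min), Huang→Task T2 (52 min) — total 39+23+15+56+52 = 185 min.
Column-greedy (each task in turn goes to its cheapest remaining worker) gives 227 min, worse by 42.
Checked against all permutations: 185 min is optimal.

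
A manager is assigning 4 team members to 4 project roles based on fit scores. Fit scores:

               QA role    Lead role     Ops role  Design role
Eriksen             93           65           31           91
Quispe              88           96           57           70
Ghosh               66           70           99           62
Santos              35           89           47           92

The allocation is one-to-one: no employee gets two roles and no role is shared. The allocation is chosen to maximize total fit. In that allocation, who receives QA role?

Eriksen receives QA role.

Optimal: Eriksen→QA role (93 pts), Quispe→Lead role (96 pts), Ghosh→Ops role (99 pts), Santos→Design role (92 pts) — total 93+96+99+92 = 380 pts.
No other one-to-one assignment exceeds 380 pts.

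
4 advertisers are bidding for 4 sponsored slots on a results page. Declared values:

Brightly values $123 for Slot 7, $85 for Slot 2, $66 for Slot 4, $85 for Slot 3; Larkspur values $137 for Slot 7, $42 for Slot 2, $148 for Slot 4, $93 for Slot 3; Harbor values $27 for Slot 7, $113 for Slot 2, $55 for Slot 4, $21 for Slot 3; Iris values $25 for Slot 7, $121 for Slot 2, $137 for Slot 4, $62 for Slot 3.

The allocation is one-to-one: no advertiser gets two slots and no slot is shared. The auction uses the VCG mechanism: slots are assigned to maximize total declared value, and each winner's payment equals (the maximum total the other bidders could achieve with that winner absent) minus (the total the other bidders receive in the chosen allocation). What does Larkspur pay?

Efficient allocation: Brightly→Slot 3 ($85), Larkspur→Slot 7 ($137), Harbor→Slot 2 ($113), Iris→Slot 4 ($137); total welfare W = $472.
Larkspur receives Slot 7 at value $137, so the others get W − 137 = $335.
Without Larkspur: best allocation of the remaining 3 bidders over all 4 slots is Brightly→Slot 7 ($123), Harbor→Slot 2 ($113), Iris→Slot 4 ($137), total $373.
VCG payment = (others' best without Larkspur) − (others' welfare with Larkspur) = 373 − 335 = $38.

Larkspur pays $38.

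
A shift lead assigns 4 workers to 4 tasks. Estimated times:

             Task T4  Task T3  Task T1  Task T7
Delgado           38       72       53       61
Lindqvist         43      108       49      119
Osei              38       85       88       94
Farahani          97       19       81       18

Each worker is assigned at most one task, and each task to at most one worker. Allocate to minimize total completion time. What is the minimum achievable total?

This is the linear assignment problem.
Optimal: Delgado→Task T7 (61 min), Lindqvist→Task T1 (49 min), Osei→Task T4 (38 min), Farahani→Task T3 (19 min) — total 61+49+38+19 = 167 min.

Minimum total: 167 min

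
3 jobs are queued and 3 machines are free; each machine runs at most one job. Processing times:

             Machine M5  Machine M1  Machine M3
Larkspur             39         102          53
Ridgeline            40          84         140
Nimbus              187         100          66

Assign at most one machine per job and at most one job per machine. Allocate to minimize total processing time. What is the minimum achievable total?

Min total: 189 min

Optimal: Larkspur→Machine M5 (39 min), Ridgeline→Machine M1 (84 min), Nimbus→Machine M3 (66 min) — total 39+84+66 = 189 min.
Checked against all permutations: 189 min is optimal.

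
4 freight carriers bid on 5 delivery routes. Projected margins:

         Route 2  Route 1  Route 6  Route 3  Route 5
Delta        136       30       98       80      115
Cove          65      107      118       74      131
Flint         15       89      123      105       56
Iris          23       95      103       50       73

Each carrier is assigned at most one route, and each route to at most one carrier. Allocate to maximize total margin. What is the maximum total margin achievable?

Max total: $485k

This is a one-to-one assignment (maximum-weight bipartite matching).
Optimal: Delta→Route 2 ($136k), Cove→Route 5 ($131k), Flint→Route 6 ($123k), Iris→Route 1 ($95k) — total 136+131+123+95 = $485k.
Column-greedy (each route in turn goes to its best remaining carrier) gives $416k, worse by 69.
Swapping Cove↔Iris (Cove→Route 1 $107k, Iris→Route 5 $73k) loses 46.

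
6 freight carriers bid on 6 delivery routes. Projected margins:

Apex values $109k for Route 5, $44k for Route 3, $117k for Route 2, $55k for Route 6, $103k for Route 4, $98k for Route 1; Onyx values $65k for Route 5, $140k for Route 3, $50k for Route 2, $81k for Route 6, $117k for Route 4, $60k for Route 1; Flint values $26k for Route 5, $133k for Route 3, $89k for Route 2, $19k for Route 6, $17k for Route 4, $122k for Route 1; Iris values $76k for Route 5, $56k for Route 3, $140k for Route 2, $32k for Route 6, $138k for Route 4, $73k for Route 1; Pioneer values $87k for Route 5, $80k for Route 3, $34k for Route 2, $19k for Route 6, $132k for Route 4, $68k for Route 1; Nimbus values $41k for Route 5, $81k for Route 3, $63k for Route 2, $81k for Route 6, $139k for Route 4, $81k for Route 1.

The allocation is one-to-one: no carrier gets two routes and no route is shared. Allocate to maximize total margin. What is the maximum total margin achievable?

Max total: $724k

Optimal: Apex→Route 5 ($109k), Onyx→Route 3 ($140k), Flint→Route 1 ($122k), Iris→Route 2 ($140k), Pioneer→Route 4 ($132k), Nimbus→Route 6 ($81k) — total 109+140+122+140+132+81 = $724k.
Row-greedy (each carrier in turn takes its best remaining route) gives $685k, worse by 39.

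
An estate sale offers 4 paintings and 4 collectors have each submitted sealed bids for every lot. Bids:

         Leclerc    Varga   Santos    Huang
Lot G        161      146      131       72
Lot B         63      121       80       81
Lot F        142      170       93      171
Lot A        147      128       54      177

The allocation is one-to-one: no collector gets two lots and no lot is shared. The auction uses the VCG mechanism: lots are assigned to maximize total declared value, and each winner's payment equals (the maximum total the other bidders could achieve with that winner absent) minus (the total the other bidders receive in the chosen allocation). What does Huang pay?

Efficient allocation: Leclerc→Lot G ($161), Varga→Lot F ($170), Santos→Lot B ($80), Huang→Lot A ($177); total welfare W = $588.
Huang receives Lot A at value $177, so the others get W − 177 = $411.
Without Huang: best allocation of the remaining 3 bidders over all 4 lots is Leclerc→Lot A ($147), Varga→Lot F ($170), Santos→Lot G ($131), total $448.
VCG payment = (others' best without Huang) − (others' welfare with Huang) = 448 − 411 = $37.

Huang pays $37.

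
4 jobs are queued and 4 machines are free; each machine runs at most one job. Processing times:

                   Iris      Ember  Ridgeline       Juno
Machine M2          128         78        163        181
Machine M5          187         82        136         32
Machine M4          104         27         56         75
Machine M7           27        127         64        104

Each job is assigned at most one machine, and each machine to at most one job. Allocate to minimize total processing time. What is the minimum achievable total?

Min total: 193 min

Optimal: Iris→Machine M7 (27 min), Ember→Machine M2 (78 min), Ridgeline→Machine M4 (56 min), Juno→Machine M5 (32 min) — total 27+78+56+32 = 193 min.
Min-entry greedy (repeatedly take the single cheapest remaining cell) gives 249 min, worse by 56.
Next-best assignment: Iris→Machine M7, Ember→Machine M4, Ridgeline→Machine M2, Juno→Machine M5 = 249 min.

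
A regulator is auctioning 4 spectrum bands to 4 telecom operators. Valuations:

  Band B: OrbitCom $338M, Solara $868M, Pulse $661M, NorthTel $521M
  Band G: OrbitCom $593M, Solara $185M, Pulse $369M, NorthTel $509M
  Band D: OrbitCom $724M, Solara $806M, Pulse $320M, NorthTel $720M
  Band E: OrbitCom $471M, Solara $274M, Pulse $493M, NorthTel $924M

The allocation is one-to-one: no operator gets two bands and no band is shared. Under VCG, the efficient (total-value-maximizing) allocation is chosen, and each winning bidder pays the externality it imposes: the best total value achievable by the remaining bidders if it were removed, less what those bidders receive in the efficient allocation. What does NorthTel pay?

NorthTel pays $25M.

Efficient allocation: OrbitCom→Band G ($593M), Solara→Band D ($806M), Pulse→Band B ($661M), NorthTel→Band E ($924M); total welfare W = $2984M.
NorthTel receives Band E at value $924M, so the others get W − 924 = $2060M.
Without NorthTel: best allocation of the remaining 3 bidders over all 4 bands is OrbitCom→Band D ($724M), Solara→Band B ($868M), Pulse→Band E ($493M), total $2085M.
VCG payment = (others' best without NorthTel) − (others' welfare with NorthTel) = 2085 − 2060 = $25M.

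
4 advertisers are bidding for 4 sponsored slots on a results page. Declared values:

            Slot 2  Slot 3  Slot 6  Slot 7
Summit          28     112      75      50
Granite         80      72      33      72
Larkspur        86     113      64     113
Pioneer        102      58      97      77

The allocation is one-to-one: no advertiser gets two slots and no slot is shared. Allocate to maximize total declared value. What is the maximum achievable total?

This is a one-to-one assignment (maximum-weight bipartite matching).
Optimal: Summit→Slot 3 ($112), Granite→Slot 2 ($80), Larkspur→Slot 7 ($113), Pioneer→Slot 6 ($97) — total 112+80+113+97 = $402.
Column-greedy (each slot in turn goes to its best remaining advertiser) gives $362, worse by 40.
Swapping Pioneer↔Summit (Pioneer→Slot 3 $58, Summit→Slot 6 $75) loses 76.

Maximum total: $402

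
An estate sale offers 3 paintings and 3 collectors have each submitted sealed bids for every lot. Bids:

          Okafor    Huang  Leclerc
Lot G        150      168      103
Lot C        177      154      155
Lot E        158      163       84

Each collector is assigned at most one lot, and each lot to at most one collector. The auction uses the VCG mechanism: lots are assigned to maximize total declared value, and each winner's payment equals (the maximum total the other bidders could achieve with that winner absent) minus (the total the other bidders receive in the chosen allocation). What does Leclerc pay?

Efficient allocation: Okafor→Lot E ($158), Huang→Lot G ($168), Leclerc→Lot C ($155); total welfare W = $481.
Leclerc receives Lot C at value $155, so the others get W − 155 = $326.
Without Leclerc: best allocation of the remaining 2 bidders over all 3 lots is Okafor→Lot C ($177), Huang→Lot G ($168), total $345.
VCG payment = (others' best without Leclerc) − (others' welfare with Leclerc) = 345 − 326 = $19.

Leclerc pays $19.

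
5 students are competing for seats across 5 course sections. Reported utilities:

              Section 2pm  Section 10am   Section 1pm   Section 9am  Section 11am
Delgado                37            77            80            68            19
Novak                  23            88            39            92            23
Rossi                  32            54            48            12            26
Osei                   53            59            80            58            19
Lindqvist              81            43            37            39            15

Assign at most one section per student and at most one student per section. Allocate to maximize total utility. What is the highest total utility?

Optimal: Delgado→Section 10am (77 points), Novak→Section 9am (92 points), Rossi→Section 11am (26 points), Osei→Section 1pm (80 points), Lindqvist→Section 2pm (81 points) — total 77+92+26+80+81 = 356 points.
Column-greedy (each section in turn goes to its best remaining student) gives 333 points, worse by 23.
No other one-to-one assignment exceeds 356 points.

Max total: 356 points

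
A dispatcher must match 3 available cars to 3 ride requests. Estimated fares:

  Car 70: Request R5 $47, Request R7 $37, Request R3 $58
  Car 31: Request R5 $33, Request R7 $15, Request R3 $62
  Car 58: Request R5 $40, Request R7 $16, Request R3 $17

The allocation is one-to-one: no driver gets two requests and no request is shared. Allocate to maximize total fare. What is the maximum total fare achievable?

Optimal: Car 70→Request R7 ($37), Car 31→Request R3 ($62), Car 58→Request R5 ($40) — total 37+62+40 = $139.
Max-entry greedy (repeatedly take the single best remaining cell) gives $125, worse by 14.
Next-best assignment: Car 70→Request R5, Car 31→Request R3, Car 58→Request R7 = $125.
Swapping Car 58↔Car 70 (Car 58→Request R7 $16, Car 70→Request R5 $47) loses 14.
No other one-to-one assignment exceeds $139.

Maximum total: $139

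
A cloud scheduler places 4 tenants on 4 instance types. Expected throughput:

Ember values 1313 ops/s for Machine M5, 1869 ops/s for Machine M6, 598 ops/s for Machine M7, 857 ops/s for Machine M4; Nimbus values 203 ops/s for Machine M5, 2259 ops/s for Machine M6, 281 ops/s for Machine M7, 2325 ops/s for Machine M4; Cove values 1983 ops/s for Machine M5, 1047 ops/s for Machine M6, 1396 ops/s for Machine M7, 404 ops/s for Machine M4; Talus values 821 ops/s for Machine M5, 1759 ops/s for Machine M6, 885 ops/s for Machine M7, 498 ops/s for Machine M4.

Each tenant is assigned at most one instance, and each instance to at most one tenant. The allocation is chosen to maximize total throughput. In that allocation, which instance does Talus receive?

Talus receives Machine M7.

Optimal: Ember→Machine M6 (1869 ops/s), Nimbus→Machine M4 (2325 ops/s), Cove→Machine M5 (1983 ops/s), Talus→Machine M7 (885 ops/s) — total 1869+2325+1983+885 = 7062 ops/s.
Column-greedy (each instance in turn goes to its best remaining tenant) gives 5984 ops/s, worse by 1078.
Next-best assignment: Ember→Machine M5, Nimbus→Machine M4, Cove→Machine M7, Talus→Machine M6 = 6793 ops/s.
Talus's own top instance is Machine M6 (1759 ops/s), but forcing Talus→Machine M6 and reassigning the rest optimally gives only 6793 ops/s — worse by 269.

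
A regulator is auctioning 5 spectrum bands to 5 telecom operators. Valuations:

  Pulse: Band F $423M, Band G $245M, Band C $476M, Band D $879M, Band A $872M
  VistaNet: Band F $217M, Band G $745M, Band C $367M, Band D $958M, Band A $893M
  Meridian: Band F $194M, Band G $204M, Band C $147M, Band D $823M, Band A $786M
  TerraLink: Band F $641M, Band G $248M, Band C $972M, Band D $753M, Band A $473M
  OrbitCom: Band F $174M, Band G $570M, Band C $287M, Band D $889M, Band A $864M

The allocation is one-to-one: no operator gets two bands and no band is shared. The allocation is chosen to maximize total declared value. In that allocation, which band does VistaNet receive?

VistaNet receives Band G.

Optimal: Pulse→Band F ($423M), VistaNet→Band G ($745M), Meridian→Band D ($823M), TerraLink→Band C ($972M), OrbitCom→Band A ($864M) — total 423+745+823+972+864 = $3827M.
VistaNet's own top band is Band D ($958M), but forcing VistaNet→Band D and reassigning the rest optimally gives only $3709M — worse by 118.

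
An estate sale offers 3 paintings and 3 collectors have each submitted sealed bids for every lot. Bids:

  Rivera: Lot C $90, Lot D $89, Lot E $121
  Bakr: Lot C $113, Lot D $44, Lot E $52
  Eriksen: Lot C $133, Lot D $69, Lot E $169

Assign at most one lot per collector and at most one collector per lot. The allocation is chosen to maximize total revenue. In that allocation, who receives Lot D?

Optimal: Rivera→Lot D ($89), Bakr→Lot C ($113), Eriksen→Lot E ($169) — total 89+113+169 = $371.
Row-greedy (each collector in turn takes its best remaining lot) gives $303, worse by 68.
Next-best assignment: Rivera→Lot C, Bakr→Lot D, Eriksen→Lot E = $303.
Checked against all permutations: $371 is optimal.
Rivera's own top lot is Lot E ($121), but forcing Rivera→Lot E and reassigning the rest optimally gives only $303 — worse by 68.

Rivera receives Lot D.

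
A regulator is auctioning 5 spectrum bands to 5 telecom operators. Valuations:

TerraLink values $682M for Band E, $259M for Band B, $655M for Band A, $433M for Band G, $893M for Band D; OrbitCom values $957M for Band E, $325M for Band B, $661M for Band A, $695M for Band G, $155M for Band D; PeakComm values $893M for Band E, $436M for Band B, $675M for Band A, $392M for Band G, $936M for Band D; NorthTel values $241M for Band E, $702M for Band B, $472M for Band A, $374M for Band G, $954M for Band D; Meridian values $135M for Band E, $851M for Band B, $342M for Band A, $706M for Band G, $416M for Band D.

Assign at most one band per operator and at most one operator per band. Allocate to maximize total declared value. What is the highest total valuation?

Optimal: TerraLink→Band A ($655M), OrbitCom→Band G ($695M), PeakComm→Band E ($893M), NorthTel→Band D ($954M), Meridian→Band B ($851M) — total 655+695+893+954+851 = $4048M.
Max-entry greedy (repeatedly take the single best remaining cell) gives $3870M, worse by 178.
No other one-to-one assignment exceeds $4048M.

Max total: $4048M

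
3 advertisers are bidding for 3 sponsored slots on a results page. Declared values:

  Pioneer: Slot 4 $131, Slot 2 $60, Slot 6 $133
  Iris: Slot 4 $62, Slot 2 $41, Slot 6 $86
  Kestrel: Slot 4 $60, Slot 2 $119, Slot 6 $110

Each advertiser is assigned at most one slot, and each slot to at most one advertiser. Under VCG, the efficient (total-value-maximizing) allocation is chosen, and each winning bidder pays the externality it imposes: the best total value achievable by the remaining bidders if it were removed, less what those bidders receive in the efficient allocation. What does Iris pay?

Iris pays $2.

Efficient allocation: Pioneer→Slot 4 ($131), Iris→Slot 6 ($86), Kestrel→Slot 2 ($119); total welfare W = $336.
Iris receives Slot 6 at value $86, so the others get W − 86 = $250.
Without Iris: best allocation of the remaining 2 bidders over all 3 slots is Pioneer→Slot 6 ($133), Kestrel→Slot 2 ($119), total $252.
VCG payment = (others' best without Iris) − (others' welfare with Iris) = 252 − 250 = $2.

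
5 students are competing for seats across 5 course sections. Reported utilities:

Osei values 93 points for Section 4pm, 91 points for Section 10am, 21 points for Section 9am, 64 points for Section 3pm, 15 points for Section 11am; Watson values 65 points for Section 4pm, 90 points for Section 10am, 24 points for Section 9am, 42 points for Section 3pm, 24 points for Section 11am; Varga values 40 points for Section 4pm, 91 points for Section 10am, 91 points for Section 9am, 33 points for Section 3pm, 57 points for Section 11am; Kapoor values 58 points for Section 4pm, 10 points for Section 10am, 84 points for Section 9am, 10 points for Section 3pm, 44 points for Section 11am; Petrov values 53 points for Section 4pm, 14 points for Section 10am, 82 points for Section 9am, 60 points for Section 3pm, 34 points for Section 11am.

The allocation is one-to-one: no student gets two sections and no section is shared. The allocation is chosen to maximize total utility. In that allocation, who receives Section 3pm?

This is a one-to-one assignment (maximum-weight bipartite matching).
Optimal: Osei→Section 4pm (93 points), Watson→Section 10am (90 points), Varga→Section 11am (57 points), Kapoor→Section 9am (84 points), Petrov→Section 3pm (60 points) — total 93+90+57+84+60 = 384 points.
Max-entry greedy (repeatedly take the single best remaining cell) gives 352 points, worse by 32.
Next-best assignment: Osei→Section 4pm, Watson→Section 10am, Varga→Section 9am, Kapoor→Section 11am, Petrov→Section 3pm = 378 points.
Swapping Kapoor↔Osei (Kapoor→Section 4pm 58 points, Osei→Section 9am 21 points) loses 98.
Petrov's own top section is Section 9am (82 points), but forcing Petrov→Section 9am and reassigning the rest optimally gives only 352 points — worse by 32.

Petrov receives Section 3pm.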